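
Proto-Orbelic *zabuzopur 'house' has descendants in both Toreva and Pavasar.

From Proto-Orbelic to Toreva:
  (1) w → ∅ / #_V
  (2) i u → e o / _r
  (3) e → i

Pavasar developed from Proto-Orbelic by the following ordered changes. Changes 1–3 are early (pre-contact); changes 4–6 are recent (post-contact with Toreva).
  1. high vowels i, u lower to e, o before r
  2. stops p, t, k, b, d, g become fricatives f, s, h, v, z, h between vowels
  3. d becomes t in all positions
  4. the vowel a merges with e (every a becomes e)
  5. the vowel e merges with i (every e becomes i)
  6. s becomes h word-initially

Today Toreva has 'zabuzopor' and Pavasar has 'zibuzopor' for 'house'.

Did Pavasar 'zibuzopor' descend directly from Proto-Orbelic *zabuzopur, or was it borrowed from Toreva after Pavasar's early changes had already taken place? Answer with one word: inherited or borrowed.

borrowed

If inherited, *zabuzopur would pass through all of Pavasar's changes:
Pavasar: *zabuzopur
  zabuzopur → zabuzopor   [pre-rhotic lowering]
  zabuzopor → zavuzofor   [intervocalic lenition]
  zavuzofor (rule 3 does not apply)
  zavuzofor → zevuzofor   [vowel merger]
  zevuzofor → zivuzofor   [vowel merger]
  zivuzofor (rule 6 does not apply)
  giving Pavasar zivuzofor.
If borrowed from Toreva 'zabuzopor' after the early changes, it would undergo only the recent ones:
  rule 4 (vowel merger): zabuzopor → zebuzopor
  rule 5 (vowel merger): zebuzopor → zibuzopor
  rule 6 (debuccalisation): no change (zibuzopor)
  ⇒ as a loan: zibuzopor
Pavasar 'zibuzopor' matches the loan outcome 'zibuzopor', not the inherited 'zivuzofor' — it skipped the early Pavasar changes, so it was borrowed from Toreva.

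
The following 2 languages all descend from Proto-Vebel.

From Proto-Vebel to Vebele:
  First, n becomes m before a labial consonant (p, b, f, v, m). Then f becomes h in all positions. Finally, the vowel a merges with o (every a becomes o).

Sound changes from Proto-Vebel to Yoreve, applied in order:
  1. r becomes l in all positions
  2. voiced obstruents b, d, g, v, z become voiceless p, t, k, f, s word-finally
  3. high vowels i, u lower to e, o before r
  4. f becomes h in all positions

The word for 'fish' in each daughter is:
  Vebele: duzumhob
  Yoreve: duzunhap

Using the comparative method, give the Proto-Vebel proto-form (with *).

*duzunfab

Position 7: Vebele has o, Yoreve has a. Yoreve preserves a here (none of its changes turn any other segment into a), so the proto-segment is *a.
Position 8: Vebele has b, Yoreve has p. Vebele preserves b here (none of its changes turn any other segment into b), so the proto-segment is *b.
Position 5: Vebele has m, Yoreve has n. Yoreve preserves n here (none of its changes turn any other segment into n), so the proto-segment is *n.
Verify the candidate proto-form against each daughter:
Vebele: start from *duzunfab.
  rule 1 (nasal place assimilation): duzunfab → duzumfab
  rule 2 (unconditioned shift): duzumfab → duzumhab
  rule 3 (vowel merger): duzumhab → duzumhob
  ⇒ Vebele duzumhob
Yoreve: *duzunfab > duzunfap > duzunhap  (by final devoicing, unconditioned shift)
No other proto-form is consistent with every reflex, so the reconstruction is *duzunfab.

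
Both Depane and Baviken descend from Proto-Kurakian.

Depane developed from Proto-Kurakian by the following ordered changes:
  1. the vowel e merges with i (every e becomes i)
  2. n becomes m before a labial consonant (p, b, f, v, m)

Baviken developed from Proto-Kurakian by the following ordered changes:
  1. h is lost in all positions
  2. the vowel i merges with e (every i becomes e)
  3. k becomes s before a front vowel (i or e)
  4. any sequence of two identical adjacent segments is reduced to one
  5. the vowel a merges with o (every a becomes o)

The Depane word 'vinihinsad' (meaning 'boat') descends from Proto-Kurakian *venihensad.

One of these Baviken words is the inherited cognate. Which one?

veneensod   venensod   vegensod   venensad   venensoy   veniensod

venensod

Baviken: start from *venihensad.
  rule 1 (h-loss): venihensad → veniensad
  rule 2 (vowel merger): veniensad → veneensad
  rule 3: no change — veneensad
  rule 4 (degemination): veneensad → venensad
  rule 5 (vowel merger): venensad → venensod
  ⇒ Baviken venensod
Only 'venensod' matches the regular Baviken development of *venihensad.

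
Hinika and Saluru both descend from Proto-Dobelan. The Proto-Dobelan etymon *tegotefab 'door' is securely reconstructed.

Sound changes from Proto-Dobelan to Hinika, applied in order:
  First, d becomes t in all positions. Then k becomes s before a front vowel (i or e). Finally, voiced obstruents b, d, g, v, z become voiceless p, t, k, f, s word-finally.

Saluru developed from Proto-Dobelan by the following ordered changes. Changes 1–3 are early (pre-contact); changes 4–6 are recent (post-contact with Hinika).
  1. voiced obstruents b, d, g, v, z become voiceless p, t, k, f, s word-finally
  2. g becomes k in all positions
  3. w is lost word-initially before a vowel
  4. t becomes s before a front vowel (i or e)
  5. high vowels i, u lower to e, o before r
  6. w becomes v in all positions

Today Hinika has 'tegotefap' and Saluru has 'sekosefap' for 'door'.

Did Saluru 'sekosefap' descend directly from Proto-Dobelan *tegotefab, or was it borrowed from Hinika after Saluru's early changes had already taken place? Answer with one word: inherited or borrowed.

inherited

If inherited, *tegotefab would pass through all of Saluru's changes:
Saluru: *tegotefab
  tegotefab → tegotefap   [final devoicing]
  tegotefap → tekotefap   [unconditioned shift]
  tekotefap (rule 3 does not apply)
  tekotefap → sekosefap   [palatalisation]
  sekosefap (rule 5 does not apply)
  sekosefap (rule 6 does not apply)
  giving Saluru sekosefap.
If borrowed from Hinika 'tegotefap' after the early changes, it would undergo only the recent ones:
  rule 4 (palatalisation): tegotefap → segosefap
  rule 5 (pre-rhotic lowering): no change (segosefap)
  rule 6 (unconditioned shift): no change (segosefap)
  ⇒ as a loan: segosefap
Saluru 'sekosefap' matches the inherited outcome exactly, so it is an inherited cognate, not a loan.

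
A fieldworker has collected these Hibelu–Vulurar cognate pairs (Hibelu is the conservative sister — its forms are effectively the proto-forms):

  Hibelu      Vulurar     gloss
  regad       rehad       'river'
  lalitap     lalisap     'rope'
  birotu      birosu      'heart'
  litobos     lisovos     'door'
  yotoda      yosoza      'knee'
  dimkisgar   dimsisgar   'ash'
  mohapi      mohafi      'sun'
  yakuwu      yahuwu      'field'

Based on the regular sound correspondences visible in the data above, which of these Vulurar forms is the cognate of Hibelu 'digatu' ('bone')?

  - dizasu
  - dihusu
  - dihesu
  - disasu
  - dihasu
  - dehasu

dihasu

regad ~ rehad — Hibelu g corresponds to Vulurar h between vowels (before a back vowel).
birotu ~ birosu — Hibelu t corresponds to Vulurar s between vowels (before a back vowel).
Applying these to Hibelu 'digatu':
  digatu → dihatu   (g→h between vowels (before a back vowel))
  dihatu → dihasu   (t→s between vowels (before a back vowel))
So the Vulurar cognate is 'dihasu'.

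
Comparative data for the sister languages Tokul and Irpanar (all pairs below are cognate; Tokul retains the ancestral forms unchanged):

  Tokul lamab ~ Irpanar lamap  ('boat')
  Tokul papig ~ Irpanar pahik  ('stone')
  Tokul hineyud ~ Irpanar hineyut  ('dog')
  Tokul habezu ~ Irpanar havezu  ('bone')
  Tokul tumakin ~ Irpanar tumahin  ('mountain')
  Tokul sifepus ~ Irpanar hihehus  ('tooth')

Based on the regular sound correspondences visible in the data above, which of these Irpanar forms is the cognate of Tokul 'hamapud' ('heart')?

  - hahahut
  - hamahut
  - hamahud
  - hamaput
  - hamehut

hamahut

sifepus ~ hihehus — Tokul p corresponds to Irpanar h between vowels (before a back vowel).
hineyud ~ hineyut — Tokul d corresponds to Irpanar t word-finally.
Applying these to Tokul 'hamapud':
  hamapud → hamahud   (p→h between vowels (before a back vowel))
  hamahud → hamahut   (d→t word-finally)
So the Irpanar cognate is 'hamahut'.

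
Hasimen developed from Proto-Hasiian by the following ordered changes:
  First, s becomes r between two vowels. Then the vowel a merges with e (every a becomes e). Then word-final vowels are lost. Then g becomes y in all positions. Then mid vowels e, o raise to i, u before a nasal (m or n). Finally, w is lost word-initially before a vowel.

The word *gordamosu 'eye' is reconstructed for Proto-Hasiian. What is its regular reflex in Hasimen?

yordimor

Hasimen: start from *gordamosu.
  rule 1 (rhotacism): gordamosu → gordamoru
  rule 2 (vowel merger): gordamoru → gordemoru
  rule 3 (apocope): gordemoru → gordemor
  rule 4 (unconditioned shift): gordemor → yordemor
  rule 5 (pre-nasal raising): yordemor → yordimor
  rule 6: no change — yordimor
  ⇒ Hasimen yordimor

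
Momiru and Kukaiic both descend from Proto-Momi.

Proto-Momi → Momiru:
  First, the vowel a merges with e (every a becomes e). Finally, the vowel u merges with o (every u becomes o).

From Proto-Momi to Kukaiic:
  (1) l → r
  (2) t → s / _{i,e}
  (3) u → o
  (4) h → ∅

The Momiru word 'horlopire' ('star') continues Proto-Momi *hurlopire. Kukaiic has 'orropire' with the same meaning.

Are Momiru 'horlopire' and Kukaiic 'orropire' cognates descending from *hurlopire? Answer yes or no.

yes

Derive the expected Kukaiic reflex of *hurlopire:
Kukaiic: start from *hurlopire.
  rule 1 (unconditioned shift): hurlopire → hurropire
  rule 2: no change — hurropire
  rule 3 (vowel merger): hurropire → horropire
  rule 4 (h-loss): horropire → orropire
  ⇒ Kukaiic orropire
Kukaiic 'orropire' matches the regular reflex exactly, so the pair is cognate.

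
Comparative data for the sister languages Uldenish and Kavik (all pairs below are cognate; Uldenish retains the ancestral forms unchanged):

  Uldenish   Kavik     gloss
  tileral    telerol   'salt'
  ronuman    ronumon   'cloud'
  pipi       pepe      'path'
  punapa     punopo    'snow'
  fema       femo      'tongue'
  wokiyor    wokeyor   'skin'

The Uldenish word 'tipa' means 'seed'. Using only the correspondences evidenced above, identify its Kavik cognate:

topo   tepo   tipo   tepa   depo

tepo

pipi ~ pepe — Uldenish i corresponds to Kavik e after a consonant, before a labial obstruent.
punapa ~ punopo, fema ~ femo — Uldenish a corresponds to Kavik o word-finally.
Applying these to Uldenish 'tipa':
  tipa → tepa   (i→e after a consonant, before a labial obstruent)
  tepa → tepo   (a→o word-finally)
So the Kavik cognate is 'tepo'.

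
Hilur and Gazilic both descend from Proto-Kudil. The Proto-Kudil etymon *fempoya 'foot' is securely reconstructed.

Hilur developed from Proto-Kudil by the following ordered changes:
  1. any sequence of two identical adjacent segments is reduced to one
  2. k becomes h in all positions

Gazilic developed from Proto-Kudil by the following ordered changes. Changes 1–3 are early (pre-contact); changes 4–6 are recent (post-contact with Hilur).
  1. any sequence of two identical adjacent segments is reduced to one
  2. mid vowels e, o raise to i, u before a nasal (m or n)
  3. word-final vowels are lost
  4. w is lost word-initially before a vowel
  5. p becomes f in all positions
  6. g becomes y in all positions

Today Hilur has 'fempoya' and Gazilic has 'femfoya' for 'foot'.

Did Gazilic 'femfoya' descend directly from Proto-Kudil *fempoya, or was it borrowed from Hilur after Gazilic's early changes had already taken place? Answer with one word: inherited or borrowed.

borrowed

If inherited, *fempoya would pass through all of Gazilic's changes:
Gazilic: *fempoya > fimpoya > fimpoy > fimfoy  (by pre-nasal raising, apocope, unconditioned shift)
If borrowed from Hilur 'fempoya' after the early changes, it would undergo only the recent ones:
  rule 4 (glide loss): no change (fempoya)
  rule 5 (unconditioned shift): fempoya → femfoya
  rule 6 (unconditioned shift): no change (femfoya)
  ⇒ as a loan: femfoya
Gazilic 'femfoya' matches the loan outcome 'femfoya', not the inherited 'fimfoy' — it skipped the early Gazilic changes, so it was borrowed from Hilur.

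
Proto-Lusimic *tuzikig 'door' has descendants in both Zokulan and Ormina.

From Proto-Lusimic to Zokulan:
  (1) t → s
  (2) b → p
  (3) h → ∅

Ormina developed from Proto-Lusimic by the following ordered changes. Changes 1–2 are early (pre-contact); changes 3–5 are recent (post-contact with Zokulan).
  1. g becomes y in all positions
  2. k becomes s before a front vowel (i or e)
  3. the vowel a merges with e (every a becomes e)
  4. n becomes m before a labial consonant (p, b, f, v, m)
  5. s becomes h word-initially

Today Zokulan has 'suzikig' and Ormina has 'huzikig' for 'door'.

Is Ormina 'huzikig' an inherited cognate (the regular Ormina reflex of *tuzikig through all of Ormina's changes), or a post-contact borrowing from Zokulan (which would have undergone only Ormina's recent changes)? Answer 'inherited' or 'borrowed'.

borrowed

If inherited, *tuzikig would pass through all of Ormina's changes:
Ormina: *tuzikig > tuzikiy > tuzisiy  (by unconditioned shift, palatalisation)
If borrowed from Zokulan 'suzikig' after the early changes, it would undergo only the recent ones:
  rule 3 (vowel merger): no change (suzikig)
  rule 4 (nasal place assimilation): no change (suzikig)
  rule 5 (debuccalisation): suzikig → huzikig
  ⇒ as a loan: huzikig
Ormina 'huzikig' matches the loan outcome 'huzikig', not the inherited 'tuzisiy' — it skipped the early Ormina changes, so it was borrowed from Zokulan.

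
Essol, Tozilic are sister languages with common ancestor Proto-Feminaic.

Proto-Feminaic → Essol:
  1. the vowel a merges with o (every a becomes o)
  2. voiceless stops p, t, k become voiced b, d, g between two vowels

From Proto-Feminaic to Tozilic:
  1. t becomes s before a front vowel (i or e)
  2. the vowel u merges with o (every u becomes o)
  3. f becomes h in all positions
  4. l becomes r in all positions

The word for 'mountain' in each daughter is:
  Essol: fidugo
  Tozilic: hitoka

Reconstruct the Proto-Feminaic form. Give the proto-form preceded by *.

Position 5: Essol has g, Tozilic has k. Tozilic preserves k here (none of its changes turn any other segment into k), so the proto-segment is *k.
Position 3: Essol has d, Tozilic has t. Tozilic preserves t here (none of its changes turn any other segment into t), so the proto-segment is *t.
Verify the candidate proto-form against each daughter:
Essol: start from *fituka.
  rule 1 (vowel merger): fituka → fituko
  rule 2 (intervocalic voicing): fituko → fidugo
  ⇒ Essol fidugo
Tozilic: *fituka
  fituka (rule 1 does not apply)
  fituka → fitoka   [vowel merger]
  fitoka → hitoka   [unconditioned shift]
  hitoka (rule 4 does not apply)
  giving Tozilic hitoka.
*fituka is the unique common source.

*fituka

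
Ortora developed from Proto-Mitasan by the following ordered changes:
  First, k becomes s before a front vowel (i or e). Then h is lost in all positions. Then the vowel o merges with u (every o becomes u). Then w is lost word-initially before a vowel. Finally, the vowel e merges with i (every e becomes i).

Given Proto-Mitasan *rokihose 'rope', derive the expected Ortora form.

rusiusi

Ortora: *rokihose > rosihose > rosiose > rusiuse > rusiusi  (by palatalisation, h-loss, vowel merger, vowel merger)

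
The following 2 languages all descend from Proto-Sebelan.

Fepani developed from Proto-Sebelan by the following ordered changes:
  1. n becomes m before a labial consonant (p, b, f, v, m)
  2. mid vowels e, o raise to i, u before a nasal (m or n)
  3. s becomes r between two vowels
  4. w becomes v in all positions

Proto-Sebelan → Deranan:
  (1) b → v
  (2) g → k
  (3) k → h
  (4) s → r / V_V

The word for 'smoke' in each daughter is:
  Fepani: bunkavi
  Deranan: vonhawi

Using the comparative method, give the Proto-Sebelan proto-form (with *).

*bonkawi

Position 4: Fepani has k, Deranan has h. Fepani preserves k here (none of its changes turn any other segment into k), so the proto-segment is *k.
Position 6: Fepani has v, Deranan has w. Deranan preserves w here (none of its changes turn any other segment into w), so the proto-segment is *w.
Position 2: Fepani has u, Deranan has o. Deranan preserves o here (none of its changes turn any other segment into o), so the proto-segment is *o.
This points to *bonkawi. Verify forward in each daughter:
Fepani: start from *bonkawi.
  rule 1: no change — bonkawi
  rule 2 (pre-nasal raising): bonkawi → bunkawi
  rule 3: no change — bunkawi
  rule 4 (unconditioned shift): bunkawi → bunkavi
  ⇒ Fepani bunkavi
Deranan: start from *bonkawi.
  rule 1 (unconditioned shift): bonkawi → vonkawi
  rule 2: no change — vonkawi
  rule 3 (unconditioned shift): vonkawi → vonhawi
  rule 4: no change — vonhawi
  ⇒ Deranan vonhawi
Only *bonkawi yields all of Fepani bunkavi, Deranan vonhawi.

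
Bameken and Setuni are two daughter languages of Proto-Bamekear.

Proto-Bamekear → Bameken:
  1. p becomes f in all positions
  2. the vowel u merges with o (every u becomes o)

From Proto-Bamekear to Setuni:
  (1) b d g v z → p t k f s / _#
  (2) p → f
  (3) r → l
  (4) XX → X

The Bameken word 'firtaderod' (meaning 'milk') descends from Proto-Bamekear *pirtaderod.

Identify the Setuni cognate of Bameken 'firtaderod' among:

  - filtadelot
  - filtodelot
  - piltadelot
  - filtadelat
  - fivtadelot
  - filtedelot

Setuni: *pirtaderod
  pirtaderod → pirtaderot   [final devoicing]
  pirtaderot → firtaderot   [unconditioned shift]
  firtaderot → filtadelot   [unconditioned shift]
  filtadelot (rule 4 does not apply)
  giving Setuni filtadelot.
The other candidates each miss or misapply at least one Setuni change.

filtadelot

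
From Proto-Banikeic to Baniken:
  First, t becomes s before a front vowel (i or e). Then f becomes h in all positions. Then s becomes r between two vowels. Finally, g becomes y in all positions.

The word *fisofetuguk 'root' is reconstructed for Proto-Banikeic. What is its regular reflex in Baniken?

Baniken: start from *fisofetuguk.
  rule 1: no change — fisofetuguk
  rule 2 (unconditioned shift): fisofetuguk → hisohetuguk
  rule 3 (rhotacism): hisohetuguk → hirohetuguk
  rule 4 (unconditioned shift): hirohetuguk → hirohetuyuk
  ⇒ Baniken hirohetuyuk

hirohetuyuk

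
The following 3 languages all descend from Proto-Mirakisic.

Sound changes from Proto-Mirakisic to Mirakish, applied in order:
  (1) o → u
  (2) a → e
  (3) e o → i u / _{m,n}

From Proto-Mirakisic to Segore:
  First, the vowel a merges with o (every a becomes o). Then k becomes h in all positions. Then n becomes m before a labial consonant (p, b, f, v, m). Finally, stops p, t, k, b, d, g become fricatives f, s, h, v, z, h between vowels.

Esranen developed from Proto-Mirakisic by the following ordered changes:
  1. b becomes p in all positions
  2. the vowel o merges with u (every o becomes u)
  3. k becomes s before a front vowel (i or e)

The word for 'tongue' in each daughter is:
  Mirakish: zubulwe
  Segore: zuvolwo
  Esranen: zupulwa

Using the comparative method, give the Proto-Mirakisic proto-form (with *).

*zubolwa

Position 3: Mirakish has b, Segore has v, Esranen has p. Mirakish preserves b here (none of its changes turn any other segment into b), so the proto-segment is *b.
Position 4: Mirakish has u, Segore has o, Esranen has u. Taking the neighbouring segments as reconstructed: Mirakish u could go back to *o or *u; Segore o could go back to *a or *o; Esranen u could go back to *o or *u — the one source consistent with every daughter is *o.
Position 7: Mirakish has e, Segore has o, Esranen has a. Esranen preserves a here (none of its changes turn any other segment into a), so the proto-segment is *a.
This points to *zubolwa. Verify forward in each daughter:
Mirakish: *zubolwa > zubulwa > zubulwe  (by vowel merger, vowel merger)
Segore: *zubolwa
  zubolwa → zubolwo   [vowel merger]
  zubolwo (rule 2 does not apply)
  zubolwo (rule 3 does not apply)
  zubolwo → zuvolwo   [intervocalic lenition]
  giving Segore zuvolwo.
Esranen: *zubolwa
  zubolwa → zupolwa   [unconditioned shift]
  zupolwa → zupulwa   [vowel merger]
  zupulwa (rule 3 does not apply)
  giving Esranen zupulwa.
No other proto-form is consistent with every reflex, so the reconstruction is *zubolwa.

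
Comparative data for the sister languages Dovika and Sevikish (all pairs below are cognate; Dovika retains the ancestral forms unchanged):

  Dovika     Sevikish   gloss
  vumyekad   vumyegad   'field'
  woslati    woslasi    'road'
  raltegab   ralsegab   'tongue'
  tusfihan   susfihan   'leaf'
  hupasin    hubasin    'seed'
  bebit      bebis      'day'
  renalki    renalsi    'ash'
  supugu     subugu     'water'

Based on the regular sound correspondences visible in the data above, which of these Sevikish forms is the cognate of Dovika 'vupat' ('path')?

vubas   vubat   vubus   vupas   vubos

hupasin ~ hubasin — Dovika p corresponds to Sevikish b between vowels (before a back vowel).
bebit ~ bebis — Dovika t corresponds to Sevikish s word-finally.
Applying these to Dovika 'vupat':
  vupat → vubat   (p→b between vowels (before a back vowel))
  vubat → vubas   (t→s word-finally)
So the Sevikish cognate is 'vubas'.

vubas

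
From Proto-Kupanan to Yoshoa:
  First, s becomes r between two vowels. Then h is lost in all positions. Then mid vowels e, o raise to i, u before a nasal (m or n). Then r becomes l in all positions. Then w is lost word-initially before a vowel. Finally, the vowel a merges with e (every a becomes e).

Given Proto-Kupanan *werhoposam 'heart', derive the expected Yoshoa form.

elopolem

Yoshoa: start from *werhoposam.
  rule 1 (rhotacism): werhoposam → werhoporam
  rule 2 (h-loss): werhoporam → weroporam
  rule 3: no change — weroporam
  rule 4 (unconditioned shift): weroporam → welopolam
  rule 5 (glide loss): welopolam → elopolam
  rule 6 (vowel merger): elopolam → elopolem
  ⇒ Yoshoa elopolem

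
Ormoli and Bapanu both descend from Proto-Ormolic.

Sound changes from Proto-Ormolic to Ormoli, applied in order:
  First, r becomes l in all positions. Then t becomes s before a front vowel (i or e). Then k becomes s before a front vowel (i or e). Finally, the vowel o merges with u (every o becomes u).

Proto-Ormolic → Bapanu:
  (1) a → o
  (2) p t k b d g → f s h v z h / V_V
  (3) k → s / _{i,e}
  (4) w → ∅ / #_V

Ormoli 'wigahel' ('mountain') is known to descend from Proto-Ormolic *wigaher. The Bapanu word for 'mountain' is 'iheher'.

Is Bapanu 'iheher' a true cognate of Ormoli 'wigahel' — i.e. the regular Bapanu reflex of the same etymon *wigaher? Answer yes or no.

no

Derive the expected Bapanu reflex of *wigaher:
Bapanu: *wigaher > wigoher > wihoher > ihoher  (by vowel merger, intervocalic lenition, glide loss)
The regular Bapanu reflex would be 'ihoher', but the attested form is 'iheher'. The correspondence is irregular, so they are not cognates (the Bapanu form has a different source).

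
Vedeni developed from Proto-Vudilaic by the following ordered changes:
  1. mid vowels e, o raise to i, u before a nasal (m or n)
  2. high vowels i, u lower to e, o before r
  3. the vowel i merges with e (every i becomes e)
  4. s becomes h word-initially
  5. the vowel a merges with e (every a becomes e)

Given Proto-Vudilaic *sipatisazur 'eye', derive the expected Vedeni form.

Vedeni: *sipatisazur
  sipatisazur (rule 1 does not apply)
  sipatisazur → sipatisazor   [pre-rhotic lowering]
  sipatisazor → sepatesazor   [vowel merger]
  sepatesazor → hepatesazor   [debuccalisation]
  hepatesazor → hepetesezor   [vowel merger]
  giving Vedeni hepetesezor.

hepetesezor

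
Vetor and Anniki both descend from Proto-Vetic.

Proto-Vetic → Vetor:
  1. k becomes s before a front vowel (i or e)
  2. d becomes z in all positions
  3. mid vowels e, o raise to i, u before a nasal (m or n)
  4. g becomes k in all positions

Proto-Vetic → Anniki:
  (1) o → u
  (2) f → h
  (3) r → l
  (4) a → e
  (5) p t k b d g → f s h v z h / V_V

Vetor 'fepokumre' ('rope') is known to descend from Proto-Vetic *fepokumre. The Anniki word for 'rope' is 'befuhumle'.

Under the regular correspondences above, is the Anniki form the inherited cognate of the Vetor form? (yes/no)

no

Derive the expected Anniki reflex of *fepokumre:
Anniki: start from *fepokumre.
  rule 1 (vowel merger): fepokumre → fepukumre
  rule 2 (unconditioned shift): fepukumre → hepukumre
  rule 3 (unconditioned shift): hepukumre → hepukumle
  rule 4: no change — hepukumle
  rule 5 (intervocalic lenition): hepukumle → hefuhumle
  ⇒ Anniki hefuhumle
The regular Anniki reflex would be 'hefuhumle', but the attested form is 'befuhumle'. The correspondence is irregular, so they are not cognates (the Anniki form has a different source).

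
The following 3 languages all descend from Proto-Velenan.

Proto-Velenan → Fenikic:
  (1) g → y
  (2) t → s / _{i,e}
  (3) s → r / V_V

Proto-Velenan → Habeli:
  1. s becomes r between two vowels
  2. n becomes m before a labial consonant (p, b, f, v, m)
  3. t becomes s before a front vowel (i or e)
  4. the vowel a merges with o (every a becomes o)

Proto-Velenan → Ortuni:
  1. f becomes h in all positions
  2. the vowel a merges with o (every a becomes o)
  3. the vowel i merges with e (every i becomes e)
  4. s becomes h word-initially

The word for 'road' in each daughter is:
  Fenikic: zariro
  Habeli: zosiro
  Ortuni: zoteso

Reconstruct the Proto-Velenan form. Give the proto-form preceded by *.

Position 5: Fenikic has r, Habeli has r, Ortuni has s. Ortuni preserves s here (none of its changes turn any other segment into s), so the proto-segment is *s.
Position 4: Fenikic has i, Habeli has i, Ortuni has e. Fenikic preserves i here (none of its changes turn any other segment into i), so the proto-segment is *i.
Position 3: Fenikic has r, Habeli has s, Ortuni has t. Ortuni preserves t here (none of its changes turn any other segment into t), so the proto-segment is *t.
This points to *zatiso. Verify forward in each daughter:
Fenikic: *zatiso > zasiso > zariro  (by palatalisation, rhotacism)
Habeli: *zatiso
  zatiso → zatiro   [rhotacism]
  zatiro (rule 2 does not apply)
  zatiro → zasiro   [palatalisation]
  zasiro → zosiro   [vowel merger]
  giving Habeli zosiro.
Ortuni: start from *zatiso.
  rule 1: no change — zatiso
  rule 2 (vowel merger): zatiso → zotiso
  rule 3 (vowel merger): zotiso → zoteso
  rule 4: no change — zoteso
  ⇒ Ortuni zoteso
*zatiso is the unique common source.

*zatiso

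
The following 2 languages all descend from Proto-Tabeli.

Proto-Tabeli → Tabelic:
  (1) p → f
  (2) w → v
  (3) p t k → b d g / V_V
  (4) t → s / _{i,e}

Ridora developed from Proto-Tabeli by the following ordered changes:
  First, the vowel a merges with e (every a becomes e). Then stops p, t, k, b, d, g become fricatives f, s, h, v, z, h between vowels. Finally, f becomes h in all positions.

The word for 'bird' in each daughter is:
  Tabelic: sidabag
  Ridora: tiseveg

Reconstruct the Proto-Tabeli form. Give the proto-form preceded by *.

*titabag

Position 1: Tabelic has s, Ridora has t. Ridora preserves t here (none of its changes turn any other segment into t), so the proto-segment is *t.
Position 3: Tabelic has d, Ridora has s. Taking the neighbouring segments as reconstructed: Tabelic d could go back to *t or *d; Ridora s could go back to *t or *s — the one source consistent with every daughter is *t.
Position 6: Tabelic has a, Ridora has e. Tabelic preserves a here (none of its changes turn any other segment into a), so the proto-segment is *a.
Continuing position by position gives *titabag; check it forward:
Tabelic: start from *titabag.
  rule 1: no change — titabag
  rule 2: no change — titabag
  rule 3 (intervocalic voicing): titabag → tidabag
  rule 4 (palatalisation): tidabag → sidabag
  ⇒ Tabelic sidabag
Ridora: start from *titabag.
  rule 1 (vowel merger): titabag → titebeg
  rule 2 (intervocalic lenition): titebeg → tiseveg
  rule 3: no change — tiseveg
  ⇒ Ridora tiseveg
*titabag is the unique common source.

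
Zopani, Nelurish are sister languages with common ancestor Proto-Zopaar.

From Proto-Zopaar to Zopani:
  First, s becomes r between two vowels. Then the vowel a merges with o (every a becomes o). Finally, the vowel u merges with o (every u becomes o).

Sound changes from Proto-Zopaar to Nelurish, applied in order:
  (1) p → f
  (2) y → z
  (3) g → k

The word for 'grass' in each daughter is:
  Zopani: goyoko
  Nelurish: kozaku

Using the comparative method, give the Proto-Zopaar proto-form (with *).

*goyaku

Position 1: Zopani has g, Nelurish has k. Zopani preserves g here (none of its changes turn any other segment into g), so the proto-segment is *g.
Position 3: Zopani has y, Nelurish has z. Zopani preserves y here (none of its changes turn any other segment into y), so the proto-segment is *y.
Position 6: Zopani has o, Nelurish has u. Nelurish preserves u here (none of its changes turn any other segment into u), so the proto-segment is *u.
Verify the candidate proto-form against each daughter:
Zopani: *goyaku
  goyaku (rule 1 does not apply)
  goyaku → goyoku   [vowel merger]
  goyoku → goyoko   [vowel merger]
  giving Zopani goyoko.
Nelurish: start from *goyaku.
  rule 1: no change — goyaku
  rule 2 (unconditioned shift): goyaku → gozaku
  rule 3 (unconditioned shift): gozaku → kozaku
  ⇒ Nelurish kozaku
Only *goyaku yields all of Zopani goyoko, Nelurish kozaku.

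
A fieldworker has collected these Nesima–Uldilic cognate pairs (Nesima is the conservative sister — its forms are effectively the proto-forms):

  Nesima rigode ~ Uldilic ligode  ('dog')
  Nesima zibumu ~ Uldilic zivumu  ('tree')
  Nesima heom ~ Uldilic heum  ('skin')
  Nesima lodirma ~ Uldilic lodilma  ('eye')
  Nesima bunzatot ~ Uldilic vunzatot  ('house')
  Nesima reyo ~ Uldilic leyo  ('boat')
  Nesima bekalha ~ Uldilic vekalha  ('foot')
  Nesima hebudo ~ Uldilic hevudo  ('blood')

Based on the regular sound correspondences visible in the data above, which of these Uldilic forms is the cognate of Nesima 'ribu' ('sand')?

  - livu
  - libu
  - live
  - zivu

livu

rigode ~ ligode — Nesima r corresponds to Uldilic l word-initially before a front vowel.
zibumu ~ zivumu, hebudo ~ hevudo — Nesima b corresponds to Uldilic v between vowels (before a back vowel).
Applying these to Nesima 'ribu':
  ribu → libu   (r→l word-initially before a front vowel)
  libu → livu   (b→v between vowels (before a back vowel))
So the Uldilic cognate is 'livu'.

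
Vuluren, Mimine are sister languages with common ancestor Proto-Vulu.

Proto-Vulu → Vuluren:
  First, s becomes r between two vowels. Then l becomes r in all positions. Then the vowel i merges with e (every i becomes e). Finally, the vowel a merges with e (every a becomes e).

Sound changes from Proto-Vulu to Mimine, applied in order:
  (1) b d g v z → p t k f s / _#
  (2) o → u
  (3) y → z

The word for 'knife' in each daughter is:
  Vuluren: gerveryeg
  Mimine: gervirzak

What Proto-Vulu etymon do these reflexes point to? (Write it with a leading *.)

*gerviryag

Position 7: Vuluren has y, Mimine has z. Vuluren preserves y here (none of its changes turn any other segment into y), so the proto-segment is *y.
Position 9: Vuluren has g, Mimine has k. Vuluren preserves g here (none of its changes turn any other segment into g), so the proto-segment is *g.
Position 5: Vuluren has e, Mimine has i. Mimine preserves i here (none of its changes turn any other segment into i), so the proto-segment is *i.
Continuing position by position gives *gerviryag; check it forward:
Vuluren: start from *gerviryag.
  rule 1: no change — gerviryag
  rule 2: no change — gerviryag
  rule 3 (vowel merger): gerviryag → gerveryag
  rule 4 (vowel merger): gerveryag → gerveryeg
  ⇒ Vuluren gerveryeg
Mimine: *gerviryag > gerviryak > gervirzak  (by final devoicing, unconditioned shift)
No other proto-form is consistent with every reflex, so the reconstruction is *gerviryag.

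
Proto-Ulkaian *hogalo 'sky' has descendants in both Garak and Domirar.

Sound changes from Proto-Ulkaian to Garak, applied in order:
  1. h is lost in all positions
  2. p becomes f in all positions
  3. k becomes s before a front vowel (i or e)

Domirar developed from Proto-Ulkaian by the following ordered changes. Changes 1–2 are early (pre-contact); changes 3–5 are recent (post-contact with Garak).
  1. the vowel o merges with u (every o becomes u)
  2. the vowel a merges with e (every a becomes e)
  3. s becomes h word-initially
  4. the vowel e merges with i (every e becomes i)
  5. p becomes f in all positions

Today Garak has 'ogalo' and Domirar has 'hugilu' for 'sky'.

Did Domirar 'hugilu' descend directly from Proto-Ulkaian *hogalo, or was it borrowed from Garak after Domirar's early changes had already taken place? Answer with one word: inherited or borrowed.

If inherited, *hogalo would pass through all of Domirar's changes:
Domirar: *hogalo
  hogalo → hugalu   [vowel merger]
  hugalu → hugelu   [vowel merger]
  hugelu (rule 3 does not apply)
  hugelu → hugilu   [vowel merger]
  hugilu (rule 5 does not apply)
  giving Domirar hugilu.
If borrowed from Garak 'ogalo' after the early changes, it would undergo only the recent ones:
  rule 3 (debuccalisation): no change (ogalo)
  rule 4 (vowel merger): no change (ogalo)
  rule 5 (unconditioned shift): no change (ogalo)
  ⇒ as a loan: ogalo
Domirar 'hugilu' matches the inherited outcome exactly, so it is an inherited cognate, not a loan.

inherited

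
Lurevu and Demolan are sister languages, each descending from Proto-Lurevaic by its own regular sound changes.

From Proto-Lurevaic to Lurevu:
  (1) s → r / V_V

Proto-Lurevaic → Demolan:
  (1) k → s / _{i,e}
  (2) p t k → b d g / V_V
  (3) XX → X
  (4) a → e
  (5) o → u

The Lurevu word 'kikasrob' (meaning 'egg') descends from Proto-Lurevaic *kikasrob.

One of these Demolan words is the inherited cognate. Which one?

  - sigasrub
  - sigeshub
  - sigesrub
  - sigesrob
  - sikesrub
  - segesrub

sigesrub

Demolan: *kikasrob > sikasrob > sigasrob > sigesrob > sigesrub  (by palatalisation, intervocalic voicing, vowel merger, vowel merger)
The other candidates each miss or misapply at least one Demolan change.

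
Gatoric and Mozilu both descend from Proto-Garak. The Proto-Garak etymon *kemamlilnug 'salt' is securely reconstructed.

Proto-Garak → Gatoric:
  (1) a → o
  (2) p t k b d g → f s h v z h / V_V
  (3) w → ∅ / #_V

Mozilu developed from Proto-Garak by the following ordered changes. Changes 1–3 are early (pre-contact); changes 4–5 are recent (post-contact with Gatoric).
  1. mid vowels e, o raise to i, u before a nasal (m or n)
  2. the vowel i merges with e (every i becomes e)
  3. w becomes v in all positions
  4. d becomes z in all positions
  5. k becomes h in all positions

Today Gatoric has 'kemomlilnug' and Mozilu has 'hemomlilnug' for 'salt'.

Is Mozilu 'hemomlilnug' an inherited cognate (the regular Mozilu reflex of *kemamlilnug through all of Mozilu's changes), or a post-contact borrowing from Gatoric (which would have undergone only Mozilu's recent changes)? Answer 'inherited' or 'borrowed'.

borrowed

If inherited, *kemamlilnug would pass through all of Mozilu's changes:
Mozilu: *kemamlilnug
  kemamlilnug → kimamlilnug   [pre-nasal raising]
  kimamlilnug → kemamlelnug   [vowel merger]
  kemamlelnug (rule 3 does not apply)
  kemamlelnug (rule 4 does not apply)
  kemamlelnug → hemamlelnug   [unconditioned shift]
  giving Mozilu hemamlelnug.
If borrowed from Gatoric 'kemomlilnug' after the early changes, it would undergo only the recent ones:
  rule 4 (unconditioned shift): no change (kemomlilnug)
  rule 5 (unconditioned shift): kemomlilnug → hemomlilnug
  ⇒ as a loan: hemomlilnug
Mozilu 'hemomlilnug' matches the loan outcome 'hemomlilnug', not the inherited 'hemamlelnug' — it skipped the early Mozilu changes, so it was borrowed from Gatoric.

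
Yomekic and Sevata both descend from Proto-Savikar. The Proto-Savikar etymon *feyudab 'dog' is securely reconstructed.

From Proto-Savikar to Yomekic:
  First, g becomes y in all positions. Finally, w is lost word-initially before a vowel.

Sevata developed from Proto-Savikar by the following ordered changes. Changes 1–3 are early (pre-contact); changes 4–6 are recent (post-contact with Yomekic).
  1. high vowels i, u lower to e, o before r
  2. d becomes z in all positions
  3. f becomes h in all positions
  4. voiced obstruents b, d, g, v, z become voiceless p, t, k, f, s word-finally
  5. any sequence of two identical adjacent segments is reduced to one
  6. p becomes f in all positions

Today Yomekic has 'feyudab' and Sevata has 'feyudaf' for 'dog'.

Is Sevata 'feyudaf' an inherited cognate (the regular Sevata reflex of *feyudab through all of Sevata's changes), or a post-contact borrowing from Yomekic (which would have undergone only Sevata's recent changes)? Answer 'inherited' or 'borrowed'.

If inherited, *feyudab would pass through all of Sevata's changes:
Sevata: *feyudab
  feyudab (rule 1 does not apply)
  feyudab → feyuzab   [unconditioned shift]
  feyuzab → heyuzab   [unconditioned shift]
  heyuzab → heyuzap   [final devoicing]
  heyuzap (rule 5 does not apply)
  heyuzap → heyuzaf   [unconditioned shift]
  giving Sevata heyuzaf.
If borrowed from Yomekic 'feyudab' after the early changes, it would undergo only the recent ones:
  rule 4 (final devoicing): feyudab → feyudap
  rule 5 (degemination): no change (feyudap)
  rule 6 (unconditioned shift): feyudap → feyudaf
  ⇒ as a loan: feyudaf
Sevata 'feyudaf' matches the loan outcome 'feyudaf', not the inherited 'heyuzaf' — it skipped the early Sevata changes, so it was borrowed from Yomekic.

borrowed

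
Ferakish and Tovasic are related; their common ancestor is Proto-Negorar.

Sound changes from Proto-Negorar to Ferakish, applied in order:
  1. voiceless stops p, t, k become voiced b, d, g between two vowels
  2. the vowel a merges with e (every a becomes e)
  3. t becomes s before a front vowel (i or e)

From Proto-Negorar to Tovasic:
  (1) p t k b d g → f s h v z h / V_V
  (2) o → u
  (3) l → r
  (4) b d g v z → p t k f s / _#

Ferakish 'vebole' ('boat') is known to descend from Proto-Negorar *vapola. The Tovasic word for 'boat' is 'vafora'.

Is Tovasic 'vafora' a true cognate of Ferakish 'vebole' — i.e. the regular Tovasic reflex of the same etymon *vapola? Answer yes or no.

no

Derive the expected Tovasic reflex of *vapola:
Tovasic: *vapola
  vapola → vafola   [intervocalic lenition]
  vafola → vafula   [vowel merger]
  vafula → vafura   [unconditioned shift]
  vafura (rule 4 does not apply)
  giving Tovasic vafura.
The regular Tovasic reflex would be 'vafura', but the attested form is 'vafora'. The correspondence is irregular, so they are not cognates (the Tovasic form has a different source).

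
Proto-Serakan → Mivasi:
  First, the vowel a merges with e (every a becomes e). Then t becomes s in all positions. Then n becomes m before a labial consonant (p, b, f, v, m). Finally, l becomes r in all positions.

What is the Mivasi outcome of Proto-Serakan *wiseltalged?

wiserserged

Mivasi: start from *wiseltalged.
  rule 1 (vowel merger): wiseltalged → wiseltelged
  rule 2 (unconditioned shift): wiseltelged → wiselselged
  rule 3: no change — wiselselged
  rule 4 (unconditioned shift): wiselselged → wiserserged
  ⇒ Mivasi wiserserged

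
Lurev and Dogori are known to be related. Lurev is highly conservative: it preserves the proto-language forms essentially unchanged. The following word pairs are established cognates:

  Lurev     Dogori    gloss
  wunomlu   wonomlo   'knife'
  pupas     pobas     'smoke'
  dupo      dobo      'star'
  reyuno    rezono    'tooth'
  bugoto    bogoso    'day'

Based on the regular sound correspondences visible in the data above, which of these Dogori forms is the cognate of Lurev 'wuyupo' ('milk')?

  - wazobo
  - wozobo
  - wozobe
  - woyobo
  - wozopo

wozobo

bugoto ~ bogoso — Lurev u corresponds to Dogori o after a consonant, before a consonant other than r, m, n, p, b, f, v.
reyuno ~ rezono — Lurev y corresponds to Dogori z between vowels (before a back vowel).
pupas ~ pobas, dupo ~ dobo — Lurev u corresponds to Dogori o after a consonant, before a labial obstruent.
dupo ~ dobo — Lurev p corresponds to Dogori b between vowels (before a back vowel).
Applying these to Lurev 'wuyupo':
  wuyupo → woyupo   (u→o after a consonant, before a consonant other than r, m, n, p, b, f, v)
  woyupo → wozupo   (y→z between vowels (before a back vowel))
  wozupo → wozopo   (u→o after a consonant, before a labial obstruent)
  wozopo → wozobo   (p→b between vowels (before a back vowel))
So the Dogori cognate is 'wozobo'.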